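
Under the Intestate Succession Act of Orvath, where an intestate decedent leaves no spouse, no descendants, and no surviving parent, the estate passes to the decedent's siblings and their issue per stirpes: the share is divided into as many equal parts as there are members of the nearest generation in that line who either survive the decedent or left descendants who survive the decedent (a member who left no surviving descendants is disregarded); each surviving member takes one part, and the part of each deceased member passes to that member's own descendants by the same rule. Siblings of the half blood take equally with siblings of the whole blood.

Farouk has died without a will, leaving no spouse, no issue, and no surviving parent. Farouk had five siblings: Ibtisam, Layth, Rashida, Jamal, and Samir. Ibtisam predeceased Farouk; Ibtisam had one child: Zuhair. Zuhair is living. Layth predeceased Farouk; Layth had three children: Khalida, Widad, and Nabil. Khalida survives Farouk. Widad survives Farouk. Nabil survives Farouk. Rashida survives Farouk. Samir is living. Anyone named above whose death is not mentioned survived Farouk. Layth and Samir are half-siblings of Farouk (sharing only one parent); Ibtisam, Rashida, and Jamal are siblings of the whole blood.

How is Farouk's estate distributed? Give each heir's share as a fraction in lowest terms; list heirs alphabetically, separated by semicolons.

Jamal 1/5; Khalida 1/15; Nabil 1/15; Rashida 1/5; Samir 1/5; Widad 1/15; Zuhair 1/5

No spouse, descendants, or parent survives, so the estate passes to Farouk's siblings per stirpes.
Half-blood and whole-blood siblings take equally under the stated rule.
The estate is divided into 5 equal shares of 1/5 among Ibtisam, Layth, Rashida, Jamal, Samir.
Ibtisam predeceased; the 1/5 allotted to Ibtisam's branch passes to Ibtisam's issue by representation.
Zuhair is the sole taker at this level and receives the full 1/5.
Layth predeceased; the 1/5 allotted to Layth's branch passes to Layth's issue by representation.
The 1/5 is divided into 3 equal shares of 1/15 among Khalida, Widad, Nabil.
Khalida is living and takes 1/15.
Widad is living and takes 1/15.
Nabil is living and takes 1/15.
Rashida is living and takes 1/5.
Jamal is living and takes 1/5.
Samir is living and takes 1/5.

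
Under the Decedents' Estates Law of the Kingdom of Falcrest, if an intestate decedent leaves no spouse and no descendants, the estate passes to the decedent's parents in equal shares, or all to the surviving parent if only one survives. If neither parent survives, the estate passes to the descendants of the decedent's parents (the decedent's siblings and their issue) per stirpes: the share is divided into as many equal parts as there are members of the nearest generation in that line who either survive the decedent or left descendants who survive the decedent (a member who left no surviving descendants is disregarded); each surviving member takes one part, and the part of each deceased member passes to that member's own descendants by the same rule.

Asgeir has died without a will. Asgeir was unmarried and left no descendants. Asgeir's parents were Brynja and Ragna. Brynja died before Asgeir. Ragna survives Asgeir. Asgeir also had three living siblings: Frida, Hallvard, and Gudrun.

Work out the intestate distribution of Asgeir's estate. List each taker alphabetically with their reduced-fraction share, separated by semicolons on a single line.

Ragna 1

Only one parent, Ragna, survives, so Ragna takes the entire estate. The siblings take nothing because a surviving parent has priority.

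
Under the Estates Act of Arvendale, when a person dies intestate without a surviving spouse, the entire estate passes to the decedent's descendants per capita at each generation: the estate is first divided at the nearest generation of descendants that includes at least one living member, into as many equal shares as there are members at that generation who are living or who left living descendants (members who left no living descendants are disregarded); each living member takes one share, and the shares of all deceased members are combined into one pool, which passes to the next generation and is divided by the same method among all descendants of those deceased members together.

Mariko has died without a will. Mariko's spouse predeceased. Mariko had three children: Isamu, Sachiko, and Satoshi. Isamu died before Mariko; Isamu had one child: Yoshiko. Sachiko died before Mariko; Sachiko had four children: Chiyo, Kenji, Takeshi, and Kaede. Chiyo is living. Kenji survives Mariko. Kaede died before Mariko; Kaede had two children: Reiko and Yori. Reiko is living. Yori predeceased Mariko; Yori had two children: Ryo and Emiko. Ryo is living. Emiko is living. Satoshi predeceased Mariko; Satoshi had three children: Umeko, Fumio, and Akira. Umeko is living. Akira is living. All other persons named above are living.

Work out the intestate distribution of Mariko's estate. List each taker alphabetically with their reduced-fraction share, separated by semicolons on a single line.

Akira 1/8; Chiyo 1/8; Emiko 1/32; Fumio 1/8; Kenji 1/8; Reiko 1/16; Ryo 1/32; Takeshi 1/8; Umeko 1/8; Yoshiko 1/8

There is no surviving spouse, so the entire estate passes to Mariko's descendants per capita at each generation.
No one at generation 1 (Isamu, Sachiko, Satoshi) is living; moving to the next generation.
At generation 2 (Yoshiko, Chiyo, Kenji, Takeshi, Kaede, Umeko, Fumio, Akira) there are 8 shares of (1)/8 = 1/8 each.
Living: Yoshiko, Chiyo, Kenji, Takeshi, Umeko, Fumio, and Akira — each takes 1/8.
Deceased: Kaede. That 1/8 share is carried to generation 3.
At generation 3 (Reiko, Yori) there are 2 shares of (1/8)/2 = 1/16 each.
Living: Reiko — each takes 1/16.
Deceased: Yori. That 1/16 share is carried to generation 4.
At generation 4 (Ryo, Emiko) there are 2 shares of (1/16)/2 = 1/32 each.
Living: Ryo and Emiko — each takes 1/32.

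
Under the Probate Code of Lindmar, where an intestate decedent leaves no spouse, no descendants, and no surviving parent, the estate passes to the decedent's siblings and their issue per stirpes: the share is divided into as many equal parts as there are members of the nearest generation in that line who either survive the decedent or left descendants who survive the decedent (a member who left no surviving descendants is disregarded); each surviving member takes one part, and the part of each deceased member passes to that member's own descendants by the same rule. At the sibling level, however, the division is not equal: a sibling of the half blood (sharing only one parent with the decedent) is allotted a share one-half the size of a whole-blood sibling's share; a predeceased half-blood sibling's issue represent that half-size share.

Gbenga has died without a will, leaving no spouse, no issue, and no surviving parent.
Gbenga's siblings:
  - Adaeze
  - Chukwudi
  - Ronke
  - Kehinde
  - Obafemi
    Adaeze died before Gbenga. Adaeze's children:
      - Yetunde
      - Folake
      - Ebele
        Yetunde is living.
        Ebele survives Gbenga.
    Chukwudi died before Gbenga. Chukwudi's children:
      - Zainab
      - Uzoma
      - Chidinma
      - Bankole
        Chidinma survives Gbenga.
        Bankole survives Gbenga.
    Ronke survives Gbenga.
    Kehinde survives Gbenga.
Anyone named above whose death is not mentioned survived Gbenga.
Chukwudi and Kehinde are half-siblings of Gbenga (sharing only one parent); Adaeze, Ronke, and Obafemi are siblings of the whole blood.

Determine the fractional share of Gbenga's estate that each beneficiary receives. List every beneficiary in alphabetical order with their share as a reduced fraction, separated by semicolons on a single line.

No spouse, descendants, or parent survives, so the estate passes to Gbenga's siblings per stirpes.
Half-blood siblings count for one-half the weight of whole-blood siblings at the initial division.
Dividing 1 in proportion to weights (total weight 4): Adaeze (weight 1) → 1/4; Chukwudi (weight 1/2) → 1/8; Ronke (weight 1) → 1/4; Kehinde (weight 1/2) → 1/8; Obafemi (weight 1) → 1/4.
Adaeze predeceased; the 1/4 allotted to Adaeze's branch passes to Adaeze's issue by representation.
The 1/4 is divided into 3 equal shares of 1/12 among Yetunde, Folake, Ebele.
Yetunde is living and takes 1/12.
Folake is living and takes 1/12.
Ebele is living and takes 1/12.
Chukwudi predeceased; the 1/8 allotted to Chukwudi's branch passes to Chukwudi's issue by representation.
The 1/8 is divided into 4 equal shares of 1/32 among Zainab, Uzoma, Chidinma, Bankole.
Zainab is living and takes 1/32.
Uzoma is living and takes 1/32.
Chidinma is living and takes 1/32.
Bankole is living and takes 1/32.
Ronke is living and takes 1/4.
Kehinde is living and takes 1/8.
Obafemi is living and takes 1/4.

Bankole 1/32; Chidinma 1/32; Ebele 1/12; Folake 1/12; Kehinde 1/8; Obafemi 1/4; Ronke 1/4; Uzoma 1/32; Yetunde 1/12; Zainab 1/32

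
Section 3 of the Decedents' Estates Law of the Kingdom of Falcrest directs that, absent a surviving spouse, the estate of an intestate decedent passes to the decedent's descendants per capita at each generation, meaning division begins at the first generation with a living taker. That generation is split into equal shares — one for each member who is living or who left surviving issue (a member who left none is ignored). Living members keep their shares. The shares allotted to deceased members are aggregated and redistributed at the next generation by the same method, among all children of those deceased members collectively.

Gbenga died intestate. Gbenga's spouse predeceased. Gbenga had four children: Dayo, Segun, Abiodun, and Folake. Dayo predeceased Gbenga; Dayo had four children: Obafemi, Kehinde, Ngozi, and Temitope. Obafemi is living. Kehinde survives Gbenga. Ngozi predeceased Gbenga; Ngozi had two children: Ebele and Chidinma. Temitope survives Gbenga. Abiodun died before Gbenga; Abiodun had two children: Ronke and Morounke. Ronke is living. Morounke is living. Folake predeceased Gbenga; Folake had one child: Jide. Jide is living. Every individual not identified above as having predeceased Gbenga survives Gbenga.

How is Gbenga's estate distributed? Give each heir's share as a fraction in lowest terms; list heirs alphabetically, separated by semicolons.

Chidinma 3/56; Ebele 3/56; Jide 3/28; Kehinde 3/28; Morounke 3/28; Obafemi 3/28; Ronke 3/28; Segun 1/4; Temitope 3/28

There is no surviving spouse, so the entire estate passes to Gbenga's descendants per capita at each generation.
At generation 1 (Dayo, Segun, Abiodun, Folake) there are 4 shares of (1)/4 = 1/4 each.
Living: Segun — each takes 1/4.
Deceased: Dayo, Abiodun, and Folake. Their combined 3/4 is pooled and carried to generation 2.
At generation 2 (Obafemi, Kehinde, Ngozi, Temitope, Ronke, Morounke, Jide) there are 7 shares of (3/4)/7 = 3/28 each.
Living: Obafemi, Kehinde, Temitope, Ronke, Morounke, and Jide — each takes 3/28.
Deceased: Ngozi. That 3/28 share is carried to generation 3.
At generation 3 (Ebele, Chidinma) there are 2 shares of (3/28)/2 = 3/56 each.
Living: Ebele and Chidinma — each takes 3/56.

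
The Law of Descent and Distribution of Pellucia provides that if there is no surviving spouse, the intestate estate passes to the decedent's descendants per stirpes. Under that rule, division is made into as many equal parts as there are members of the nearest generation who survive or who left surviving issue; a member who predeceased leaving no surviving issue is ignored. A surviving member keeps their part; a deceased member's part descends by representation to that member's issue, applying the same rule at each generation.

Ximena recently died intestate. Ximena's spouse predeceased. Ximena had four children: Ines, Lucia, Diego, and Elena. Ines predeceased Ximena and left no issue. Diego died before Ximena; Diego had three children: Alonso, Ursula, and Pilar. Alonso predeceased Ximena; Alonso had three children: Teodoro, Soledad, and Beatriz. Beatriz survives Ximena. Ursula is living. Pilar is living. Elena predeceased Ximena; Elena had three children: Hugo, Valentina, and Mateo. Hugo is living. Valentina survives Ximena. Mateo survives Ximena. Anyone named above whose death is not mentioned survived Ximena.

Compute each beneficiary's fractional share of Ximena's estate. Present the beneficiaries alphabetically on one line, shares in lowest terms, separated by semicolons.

There is no surviving spouse, so the entire estate passes to Ximena's descendants per stirpes.
Ines left no surviving issue, so that branch lapses and is disregarded.
The estate is divided into 3 equal shares of 1/3 among Lucia, Diego, Elena.
Lucia is living and takes 1/3.
Diego predeceased; the 1/3 allotted to Diego's branch passes to Diego's issue by representation.
The 1/3 is divided into 3 equal shares of 1/9 among Alonso, Ursula, Pilar.
Alonso predeceased; the 1/9 allotted to Alonso's branch passes to Alonso's issue by representation.
The 1/9 is divided into 3 equal shares of 1/27 among Teodoro, Soledad, Beatriz.
Teodoro is living and takes 1/27.
Soledad is living and takes 1/27.
Beatriz is living and takes 1/27.
Ursula is living and takes 1/9.
Pilar is living and takes 1/9.
Elena predeceased; the 1/3 allotted to Elena's branch passes to Elena's issue by representation.
The 1/3 is divided into 3 equal shares of 1/9 among Hugo, Valentina, Mateo.
Hugo is living and takes 1/9.
Valentina is living and takes 1/9.
Mateo is living and takes 1/9.

Beatriz 1/27; Hugo 1/9; Lucia 1/3; Mateo 1/9; Pilar 1/9; Soledad 1/27; Teodoro 1/27; Ursula 1/9; Valentina 1/9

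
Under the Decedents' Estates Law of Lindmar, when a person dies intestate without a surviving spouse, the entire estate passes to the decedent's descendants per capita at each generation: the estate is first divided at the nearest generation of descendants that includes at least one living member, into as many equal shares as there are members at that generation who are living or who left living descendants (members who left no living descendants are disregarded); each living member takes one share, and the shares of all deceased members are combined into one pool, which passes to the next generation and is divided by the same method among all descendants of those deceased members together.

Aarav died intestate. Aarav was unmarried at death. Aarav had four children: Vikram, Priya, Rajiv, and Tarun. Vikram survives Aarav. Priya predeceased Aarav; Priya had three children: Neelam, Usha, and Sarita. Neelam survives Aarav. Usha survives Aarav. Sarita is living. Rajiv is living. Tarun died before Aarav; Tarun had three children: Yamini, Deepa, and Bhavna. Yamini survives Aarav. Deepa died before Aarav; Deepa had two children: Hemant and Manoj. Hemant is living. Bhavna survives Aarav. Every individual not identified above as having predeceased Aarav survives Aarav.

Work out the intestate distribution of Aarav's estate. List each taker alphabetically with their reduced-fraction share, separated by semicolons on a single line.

Bhavna 1/12; Hemant 1/24; Manoj 1/24; Neelam 1/12; Rajiv 1/4; Sarita 1/12; Usha 1/12; Vikram 1/4; Yamini 1/12

There is no surviving spouse, so the entire estate passes to Aarav's descendants per capita at each generation.
At generation 1 (Vikram, Priya, Rajiv, Tarun) there are 4 shares of (1)/4 = 1/4 each.
Living: Vikram and Rajiv — each takes 1/4.
Deceased: Priya and Tarun. Their combined 1/2 is pooled and carried to generation 2.
At generation 2 (Neelam, Usha, Sarita, Yamini, Deepa, Bhavna) there are 6 shares of (1/2)/6 = 1/12 each.
Living: Neelam, Usha, Sarita, Yamini, and Bhavna — each takes 1/12.
Deceased: Deepa. That 1/12 share is carried to generation 3.
At generation 3 (Hemant, Manoj) there are 2 shares of (1/12)/2 = 1/24 each.
Living: Hemant and Manoj — each takes 1/24.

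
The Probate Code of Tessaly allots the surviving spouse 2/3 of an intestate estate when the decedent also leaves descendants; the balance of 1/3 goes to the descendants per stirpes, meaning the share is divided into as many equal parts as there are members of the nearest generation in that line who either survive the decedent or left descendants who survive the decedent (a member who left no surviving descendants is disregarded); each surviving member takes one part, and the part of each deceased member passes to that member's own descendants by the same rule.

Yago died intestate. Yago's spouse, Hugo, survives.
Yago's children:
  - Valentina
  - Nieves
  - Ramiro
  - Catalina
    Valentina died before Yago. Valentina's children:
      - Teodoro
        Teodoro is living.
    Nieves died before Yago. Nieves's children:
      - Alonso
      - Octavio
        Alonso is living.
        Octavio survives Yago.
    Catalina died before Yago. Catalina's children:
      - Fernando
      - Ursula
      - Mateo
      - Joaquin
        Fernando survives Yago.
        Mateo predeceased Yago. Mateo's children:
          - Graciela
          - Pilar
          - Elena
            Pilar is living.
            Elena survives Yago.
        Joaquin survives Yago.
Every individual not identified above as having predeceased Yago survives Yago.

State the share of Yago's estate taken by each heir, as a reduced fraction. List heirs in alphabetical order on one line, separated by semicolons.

Alonso 1/24; Elena 1/144; Fernando 1/48; Graciela 1/144; Hugo 2/3; Joaquin 1/48; Octavio 1/24; Pilar 1/144; Ramiro 1/12; Teodoro 1/12; Ursula 1/48

Hugo, as surviving spouse, takes 2/3.
The remaining 1/3 passes to Yago's descendants per stirpes.
The 1/3 is divided into 4 equal shares of 1/12 among Valentina, Nieves, Ramiro, Catalina.
Valentina predeceased; the 1/12 allotted to Valentina's branch passes to Valentina's issue by representation.
Teodoro is the sole taker at this level and receives the full 1/12.
Nieves predeceased; the 1/12 allotted to Nieves's branch passes to Nieves's issue by representation.
The 1/12 is divided into 2 equal shares of 1/24 among Alonso, Octavio.
Alonso is living and takes 1/24.
Octavio is living and takes 1/24.
Ramiro is living and takes 1/12.
Catalina predeceased; the 1/12 allotted to Catalina's branch passes to Catalina's issue by representation.
The 1/12 is divided into 4 equal shares of 1/48 among Fernando, Ursula, Mateo, Joaquin.
Fernando is living and takes 1/48.
Ursula is living and takes 1/48.
Mateo predeceased; the 1/48 allotted to Mateo's branch passes to Mateo's issue by representation.
The 1/48 is divided into 3 equal shares of 1/144 among Graciela, Pilar, Elena.
Graciela is living and takes 1/144.
Pilar is living and takes 1/144.
Elena is living and takes 1/144.
Joaquin is living and takes 1/48.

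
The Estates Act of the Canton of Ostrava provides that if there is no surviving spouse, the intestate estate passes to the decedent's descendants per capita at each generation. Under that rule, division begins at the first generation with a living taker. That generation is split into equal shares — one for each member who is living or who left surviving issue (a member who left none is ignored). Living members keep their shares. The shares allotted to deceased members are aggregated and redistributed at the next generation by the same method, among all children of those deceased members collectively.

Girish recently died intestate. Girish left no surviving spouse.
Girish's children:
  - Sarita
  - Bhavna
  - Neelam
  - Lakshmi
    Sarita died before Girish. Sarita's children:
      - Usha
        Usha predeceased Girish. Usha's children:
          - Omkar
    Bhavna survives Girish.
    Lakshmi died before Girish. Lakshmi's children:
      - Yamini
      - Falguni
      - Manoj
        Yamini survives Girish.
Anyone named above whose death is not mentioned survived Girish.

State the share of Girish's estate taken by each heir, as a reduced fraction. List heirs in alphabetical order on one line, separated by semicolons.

There is no surviving spouse, so the entire estate passes to Girish's descendants per capita at each generation.
At generation 1 (Sarita, Bhavna, Neelam, Lakshmi) there are 4 shares of (1)/4 = 1/4 each.
Living: Bhavna and Neelam — each takes 1/4.
Deceased: Sarita and Lakshmi. Their combined 1/2 is pooled and carried to generation 2.
At generation 2 (Usha, Yamini, Falguni, Manoj) there are 4 shares of (1/2)/4 = 1/8 each.
Living: Yamini, Falguni, and Manoj — each takes 1/8.
Deceased: Usha. That 1/8 share is carried to generation 3.
At generation 3 (Omkar) there are 1 shares of (1/8)/1 = 1/8 each.
Living: Omkar — each takes 1/8.

Bhavna 1/4; Falguni 1/8; Manoj 1/8; Neelam 1/4; Omkar 1/8; Yamini 1/8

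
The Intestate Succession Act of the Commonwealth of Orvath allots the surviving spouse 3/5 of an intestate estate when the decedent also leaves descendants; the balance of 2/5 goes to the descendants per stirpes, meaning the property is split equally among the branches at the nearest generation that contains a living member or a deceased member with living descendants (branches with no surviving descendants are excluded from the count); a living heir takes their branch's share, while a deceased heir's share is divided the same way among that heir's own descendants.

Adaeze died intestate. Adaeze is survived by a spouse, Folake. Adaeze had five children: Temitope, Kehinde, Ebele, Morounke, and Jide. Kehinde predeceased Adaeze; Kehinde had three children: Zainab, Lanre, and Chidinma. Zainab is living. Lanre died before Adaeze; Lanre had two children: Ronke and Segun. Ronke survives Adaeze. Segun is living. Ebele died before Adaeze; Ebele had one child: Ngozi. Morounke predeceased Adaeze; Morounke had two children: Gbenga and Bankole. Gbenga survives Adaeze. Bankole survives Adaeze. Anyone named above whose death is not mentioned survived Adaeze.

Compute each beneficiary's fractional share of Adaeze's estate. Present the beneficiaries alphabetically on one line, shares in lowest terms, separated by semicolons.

Folake, as surviving spouse, takes 3/5.
The remaining 2/5 passes to Adaeze's descendants per stirpes.
The 2/5 is divided into 5 equal shares of 2/25 among Temitope, Kehinde, Ebele, Morounke, Jide.
Temitope is living and takes 2/25.
Kehinde predeceased; the 2/25 allotted to Kehinde's branch passes to Kehinde's issue by representation.
The 2/25 is divided into 3 equal shares of 2/75 among Zainab, Lanre, Chidinma.
Zainab is living and takes 2/75.
Lanre predeceased; the 2/75 allotted to Lanre's branch passes to Lanre's issue by representation.
The 2/75 is divided into 2 equal shares of 1/75 among Ronke, Segun.
Ronke is living and takes 1/75.
Segun is living and takes 1/75.
Chidinma is living and takes 2/75.
Ebele predeceased; the 2/25 allotted to Ebele's branch passes to Ebele's issue by representation.
Ngozi is the sole taker at this level and receives the full 2/25.
Morounke predeceased; the 2/25 allotted to Morounke's branch passes to Morounke's issue by representation.
The 2/25 is divided into 2 equal shares of 1/25 among Gbenga, Bankole.
Gbenga is living and takes 1/25.
Bankole is living and takes 1/25.
Jide is living and takes 2/25.

Bankole 1/25; Chidinma 2/75; Folake 3/5; Gbenga 1/25; Jide 2/25; Ngozi 2/25; Ronke 1/75; Segun 1/75; Temitope 2/25; Zainab 2/75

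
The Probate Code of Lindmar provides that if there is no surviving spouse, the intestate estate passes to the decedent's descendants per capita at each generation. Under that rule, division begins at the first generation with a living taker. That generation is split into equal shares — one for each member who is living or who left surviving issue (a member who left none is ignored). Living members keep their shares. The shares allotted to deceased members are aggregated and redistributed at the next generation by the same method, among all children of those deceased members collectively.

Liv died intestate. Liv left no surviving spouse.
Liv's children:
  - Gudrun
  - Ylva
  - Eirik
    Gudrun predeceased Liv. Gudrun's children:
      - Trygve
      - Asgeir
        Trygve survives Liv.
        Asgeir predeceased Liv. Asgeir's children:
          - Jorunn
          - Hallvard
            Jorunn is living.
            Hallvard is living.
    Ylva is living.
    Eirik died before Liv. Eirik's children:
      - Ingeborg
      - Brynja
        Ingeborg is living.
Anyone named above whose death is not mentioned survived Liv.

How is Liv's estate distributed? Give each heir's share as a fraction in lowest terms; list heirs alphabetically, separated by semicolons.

There is no surviving spouse, so the entire estate passes to Liv's descendants per capita at each generation.
At generation 1 (Gudrun, Ylva, Eirik) there are 3 shares of (1)/3 = 1/3 each.
Living: Ylva — each takes 1/3.
Deceased: Gudrun and Eirik. Their combined 2/3 is pooled and carried to generation 2.
At generation 2 (Trygve, Asgeir, Ingeborg, Brynja) there are 4 shares of (2/3)/4 = 1/6 each.
Living: Trygve, Ingeborg, and Brynja — each takes 1/6.
Deceased: Asgeir. That 1/6 share is carried to generation 3.
At generation 3 (Jorunn, Hallvard) there are 2 shares of (1/6)/2 = 1/12 each.
Living: Jorunn and Hallvard — each takes 1/12.

Brynja 1/6; Hallvard 1/12; Ingeborg 1/6; Jorunn 1/12; Trygve 1/6; Ylva 1/3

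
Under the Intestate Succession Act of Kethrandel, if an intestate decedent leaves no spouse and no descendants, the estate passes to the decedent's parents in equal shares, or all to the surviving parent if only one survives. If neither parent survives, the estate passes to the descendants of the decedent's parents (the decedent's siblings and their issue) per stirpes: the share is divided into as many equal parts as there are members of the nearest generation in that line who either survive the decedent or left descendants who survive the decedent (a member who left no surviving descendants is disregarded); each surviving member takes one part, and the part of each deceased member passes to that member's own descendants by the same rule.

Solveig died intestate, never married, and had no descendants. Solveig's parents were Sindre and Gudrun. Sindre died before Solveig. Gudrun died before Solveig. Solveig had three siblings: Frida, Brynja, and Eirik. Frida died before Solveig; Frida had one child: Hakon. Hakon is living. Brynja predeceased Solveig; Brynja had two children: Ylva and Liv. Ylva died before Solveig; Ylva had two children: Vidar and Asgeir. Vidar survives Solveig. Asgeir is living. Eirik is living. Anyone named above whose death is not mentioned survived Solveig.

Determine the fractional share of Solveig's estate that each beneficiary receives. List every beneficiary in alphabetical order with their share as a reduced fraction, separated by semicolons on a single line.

Asgeir 1/12; Eirik 1/3; Hakon 1/3; Liv 1/6; Vidar 1/12

Neither parent survives and there are no descendants, so the estate passes to Solveig's siblings and their issue per stirpes.
The estate is divided into 3 equal shares of 1/3 among Frida, Brynja, Eirik.
Frida predeceased; the 1/3 allotted to Frida's branch passes to Frida's issue by representation.
Hakon is the sole taker at this level and receives the full 1/3.
Brynja predeceased; the 1/3 allotted to Brynja's branch passes to Brynja's issue by representation.
The 1/3 is divided into 2 equal shares of 1/6 among Ylva, Liv.
Ylva predeceased; the 1/6 allotted to Ylva's branch passes to Ylva's issue by representation.
The 1/6 is divided into 2 equal shares of 1/12 among Vidar, Asgeir.
Vidar is living and takes 1/12.
Asgeir is living and takes 1/12.
Liv is living and takes 1/6.
Eirik is living and takes 1/3.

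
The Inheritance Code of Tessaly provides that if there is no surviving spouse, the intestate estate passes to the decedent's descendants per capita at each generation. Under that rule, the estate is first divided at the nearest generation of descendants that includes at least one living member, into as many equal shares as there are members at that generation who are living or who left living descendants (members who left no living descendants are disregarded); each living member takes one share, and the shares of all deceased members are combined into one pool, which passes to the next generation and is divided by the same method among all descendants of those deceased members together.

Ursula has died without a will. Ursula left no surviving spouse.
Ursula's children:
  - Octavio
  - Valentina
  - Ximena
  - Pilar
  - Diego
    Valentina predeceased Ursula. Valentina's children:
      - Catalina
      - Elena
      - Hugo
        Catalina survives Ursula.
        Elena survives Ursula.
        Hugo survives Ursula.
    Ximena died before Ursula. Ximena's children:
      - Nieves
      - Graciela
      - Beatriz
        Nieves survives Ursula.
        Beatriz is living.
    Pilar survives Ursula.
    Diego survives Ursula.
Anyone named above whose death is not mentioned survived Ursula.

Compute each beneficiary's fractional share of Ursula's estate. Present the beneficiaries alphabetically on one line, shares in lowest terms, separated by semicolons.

There is no surviving spouse, so the entire estate passes to Ursula's descendants per capita at each generation.
At generation 1 (Octavio, Valentina, Ximena, Pilar, Diego) there are 5 shares of (1)/5 = 1/5 each.
Living: Octavio, Pilar, and Diego — each takes 1/5.
Deceased: Valentina and Ximena. Their combined 2/5 is pooled and carried to generation 2.
At generation 2 (Catalina, Elena, Hugo, Nieves, Graciela, Beatriz) there are 6 shares of (2/5)/6 = 1/15 each.
Living: Catalina, Elena, Hugo, Nieves, Graciela, and Beatriz — each takes 1/15.

Beatriz 1/15; Catalina 1/15; Diego 1/5; Elena 1/15; Graciela 1/15; Hugo 1/15; Nieves 1/15; Octavio 1/5; Pilar 1/5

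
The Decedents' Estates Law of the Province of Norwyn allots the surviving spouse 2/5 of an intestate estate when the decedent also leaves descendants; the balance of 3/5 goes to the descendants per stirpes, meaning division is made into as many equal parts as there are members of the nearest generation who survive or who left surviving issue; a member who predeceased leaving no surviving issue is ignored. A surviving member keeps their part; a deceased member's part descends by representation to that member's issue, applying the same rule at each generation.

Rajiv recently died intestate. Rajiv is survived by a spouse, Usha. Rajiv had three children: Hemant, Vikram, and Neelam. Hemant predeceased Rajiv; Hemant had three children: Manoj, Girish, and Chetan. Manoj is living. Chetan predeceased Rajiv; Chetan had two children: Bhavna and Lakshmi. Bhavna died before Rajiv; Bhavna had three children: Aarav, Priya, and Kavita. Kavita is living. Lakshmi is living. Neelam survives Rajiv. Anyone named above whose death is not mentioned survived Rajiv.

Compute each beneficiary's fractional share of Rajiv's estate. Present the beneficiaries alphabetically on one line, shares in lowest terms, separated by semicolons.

Usha, as surviving spouse, takes 2/5.
The remaining 3/5 passes to Rajiv's descendants per stirpes.
The 3/5 is divided into 3 equal shares of 1/5 among Hemant, Vikram, Neelam.
Hemant predeceased; the 1/5 allotted to Hemant's branch passes to Hemant's issue by representation.
The 1/5 is divided into 3 equal shares of 1/15 among Manoj, Girish, Chetan.
Manoj is living and takes 1/15.
Girish is living and takes 1/15.
Chetan predeceased; the 1/15 allotted to Chetan's branch passes to Chetan's issue by representation.
The 1/15 is divided into 2 equal shares of 1/30 among Bhavna, Lakshmi.
Bhavna predeceased; the 1/30 allotted to Bhavna's branch passes to Bhavna's issue by representation.
The 1/30 is divided into 3 equal shares of 1/90 among Aarav, Priya, Kavita.
Aarav is living and takes 1/90.
Priya is living and takes 1/90.
Kavita is living and takes 1/90.
Lakshmi is living and takes 1/30.
Vikram is living and takes 1/5.
Neelam is living and takes 1/5.

Aarav 1/90; Girish 1/15; Kavita 1/90; Lakshmi 1/30; Manoj 1/15; Neelam 1/5; Priya 1/90; Usha 2/5; Vikram 1/5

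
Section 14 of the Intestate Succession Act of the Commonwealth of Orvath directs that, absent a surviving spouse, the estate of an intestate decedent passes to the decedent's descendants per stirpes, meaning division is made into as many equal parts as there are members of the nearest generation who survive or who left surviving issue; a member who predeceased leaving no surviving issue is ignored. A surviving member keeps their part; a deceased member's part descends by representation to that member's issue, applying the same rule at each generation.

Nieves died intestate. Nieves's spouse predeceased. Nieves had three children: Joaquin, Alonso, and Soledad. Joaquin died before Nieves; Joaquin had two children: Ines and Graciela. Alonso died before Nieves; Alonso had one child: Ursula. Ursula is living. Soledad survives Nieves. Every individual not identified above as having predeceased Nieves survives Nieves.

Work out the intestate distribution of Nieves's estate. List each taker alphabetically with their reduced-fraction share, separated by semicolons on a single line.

Graciela 1/6; Ines 1/6; Soledad 1/3; Ursula 1/3

There is no surviving spouse, so the entire estate passes to Nieves's descendants per stirpes.
The estate is divided into 3 equal shares of 1/3 among Joaquin, Alonso, Soledad.
Joaquin predeceased; the 1/3 allotted to Joaquin's branch passes to Joaquin's issue by representation.
The 1/3 is divided into 2 equal shares of 1/6 among Ines, Graciela.
Ines is living and takes 1/6.
Graciela is living and takes 1/6.
Alonso predeceased; the 1/3 allotted to Alonso's branch passes to Alonso's issue by representation.
Ursula is the sole taker at this level and receives the full 1/3.
Soledad is living and takes 1/3.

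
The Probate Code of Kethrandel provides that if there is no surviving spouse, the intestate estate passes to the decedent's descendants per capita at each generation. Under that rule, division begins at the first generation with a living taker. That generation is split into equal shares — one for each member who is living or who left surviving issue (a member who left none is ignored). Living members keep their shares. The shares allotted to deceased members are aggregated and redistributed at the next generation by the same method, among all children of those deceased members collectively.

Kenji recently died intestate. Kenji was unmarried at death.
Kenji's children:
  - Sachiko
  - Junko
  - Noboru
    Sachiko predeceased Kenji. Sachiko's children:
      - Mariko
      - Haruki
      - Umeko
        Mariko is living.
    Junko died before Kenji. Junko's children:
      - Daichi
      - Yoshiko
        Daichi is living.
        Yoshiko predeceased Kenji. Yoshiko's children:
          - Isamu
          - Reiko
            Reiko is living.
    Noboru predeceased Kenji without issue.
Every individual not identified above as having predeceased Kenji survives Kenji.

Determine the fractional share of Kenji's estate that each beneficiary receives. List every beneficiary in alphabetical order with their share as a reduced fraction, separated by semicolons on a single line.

Daichi 1/5; Haruki 1/5; Isamu 1/10; Mariko 1/5; Reiko 1/10; Umeko 1/5

There is no surviving spouse, so the entire estate passes to Kenji's descendants per capita at each generation.
No one at generation 1 (Sachiko, Junko) is living; moving to the next generation.
At generation 2 (Mariko, Haruki, Umeko, Daichi, Yoshiko) there are 5 shares of (1)/5 = 1/5 each.
Living: Mariko, Haruki, Umeko, and Daichi — each takes 1/5.
Deceased: Yoshiko. That 1/5 share is carried to generation 3.
At generation 3 (Isamu, Reiko) there are 2 shares of (1/5)/2 = 1/10 each.
Living: Isamu and Reiko — each takes 1/10.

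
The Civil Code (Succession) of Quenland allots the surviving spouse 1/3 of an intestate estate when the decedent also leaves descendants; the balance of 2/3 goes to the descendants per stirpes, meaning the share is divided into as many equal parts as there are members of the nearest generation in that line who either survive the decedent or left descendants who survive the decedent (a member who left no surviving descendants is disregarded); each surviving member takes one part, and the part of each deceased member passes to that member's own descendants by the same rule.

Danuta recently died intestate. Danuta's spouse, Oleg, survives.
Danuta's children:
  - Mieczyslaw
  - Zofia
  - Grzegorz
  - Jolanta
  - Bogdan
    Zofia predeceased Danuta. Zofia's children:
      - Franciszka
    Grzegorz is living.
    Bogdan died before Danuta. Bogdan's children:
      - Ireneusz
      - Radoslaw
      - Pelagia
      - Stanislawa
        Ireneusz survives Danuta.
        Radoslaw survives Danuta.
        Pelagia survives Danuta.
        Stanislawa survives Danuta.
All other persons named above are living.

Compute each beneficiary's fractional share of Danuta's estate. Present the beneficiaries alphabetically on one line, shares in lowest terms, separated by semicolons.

Oleg, as surviving spouse, takes 1/3.
The remaining 2/3 passes to Danuta's descendants per stirpes.
The 2/3 is divided into 5 equal shares of 2/15 among Mieczyslaw, Zofia, Grzegorz, Jolanta, Bogdan.
Mieczyslaw is living and takes 2/15.
Zofia predeceased; the 2/15 allotted to Zofia's branch passes to Zofia's issue by representation.
Franciszka is the sole taker at this level and receives the full 2/15.
Grzegorz is living and takes 2/15.
Jolanta is living and takes 2/15.
Bogdan predeceased; the 2/15 allotted to Bogdan's branch passes to Bogdan's issue by representation.
The 2/15 is divided into 4 equal shares of 1/30 among Ireneusz, Radoslaw, Pelagia, Stanislawa.
Ireneusz is living and takes 1/30.
Radoslaw is living and takes 1/30.
Pelagia is living and takes 1/30.
Stanislawa is living and takes 1/30.

Franciszka 2/15; Grzegorz 2/15; Ireneusz 1/30; Jolanta 2/15; Mieczyslaw 2/15; Oleg 1/3; Pelagia 1/30; Radoslaw 1/30; Stanislawa 1/30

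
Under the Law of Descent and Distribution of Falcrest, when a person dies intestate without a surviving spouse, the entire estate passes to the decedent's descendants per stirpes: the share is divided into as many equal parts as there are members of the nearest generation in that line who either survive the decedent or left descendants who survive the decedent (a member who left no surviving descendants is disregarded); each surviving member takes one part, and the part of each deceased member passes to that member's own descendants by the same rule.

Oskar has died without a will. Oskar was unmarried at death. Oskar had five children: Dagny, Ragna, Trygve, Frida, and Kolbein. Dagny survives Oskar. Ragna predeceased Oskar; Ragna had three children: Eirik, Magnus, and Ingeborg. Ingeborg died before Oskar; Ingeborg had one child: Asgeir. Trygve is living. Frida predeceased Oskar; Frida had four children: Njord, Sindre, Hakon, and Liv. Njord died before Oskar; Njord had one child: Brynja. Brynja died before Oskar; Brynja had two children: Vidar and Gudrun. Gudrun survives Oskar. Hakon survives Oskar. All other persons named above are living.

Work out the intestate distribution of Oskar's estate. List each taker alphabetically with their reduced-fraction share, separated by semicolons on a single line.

Asgeir 1/15; Dagny 1/5; Eirik 1/15; Gudrun 1/40; Hakon 1/20; Kolbein 1/5; Liv 1/20; Magnus 1/15; Sindre 1/20; Trygve 1/5; Vidar 1/40

There is no surviving spouse, so the entire estate passes to Oskar's descendants per stirpes.
The estate is divided into 5 equal shares of 1/5 among Dagny, Ragna, Trygve, Frida, Kolbein.
Dagny is living and takes 1/5.
Ragna predeceased; the 1/5 allotted to Ragna's branch passes to Ragna's issue by representation.
The 1/5 is divided into 3 equal shares of 1/15 among Eirik, Magnus, Ingeborg.
Eirik is living and takes 1/15.
Magnus is living and takes 1/15.
Ingeborg predeceased; the 1/15 allotted to Ingeborg's branch passes to Ingeborg's issue by representation.
Asgeir is the sole taker at this level and receives the full 1/15.
Trygve is living and takes 1/5.
Frida predeceased; the 1/5 allotted to Frida's branch passes to Frida's issue by representation.
The 1/5 is divided into 4 equal shares of 1/20 among Njord, Sindre, Hakon, Liv.
Njord predeceased; the 1/20 allotted to Njord's branch passes to Njord's issue by representation.
Brynja's line is the sole branch at this level, so the full 1/20 passes to Brynja's issue by representation.
The 1/20 is divided into 2 equal shares of 1/40 among Vidar, Gudrun.
Vidar is living and takes 1/40.
Gudrun is living and takes 1/40.
Sindre is living and takes 1/20.
Hakon is living and takes 1/20.
Liv is living and takes 1/20.
Kolbein is living and takes 1/5.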